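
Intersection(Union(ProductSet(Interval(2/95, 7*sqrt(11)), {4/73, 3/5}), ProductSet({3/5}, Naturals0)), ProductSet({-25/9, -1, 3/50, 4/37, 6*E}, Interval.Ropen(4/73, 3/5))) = ProductSet({3/50, 4/37, 6*E}, {4/73})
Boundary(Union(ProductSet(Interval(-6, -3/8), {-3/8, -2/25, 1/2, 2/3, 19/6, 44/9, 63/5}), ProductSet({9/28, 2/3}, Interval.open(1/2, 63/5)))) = Union(ProductSet({9/28, 2/3}, Interval(1/2, 63/5)), ProductSet(Interval(-6, -3/8), {-3/8, -2/25, 1/2, 2/3, 19/6, 44/9, 63/5}))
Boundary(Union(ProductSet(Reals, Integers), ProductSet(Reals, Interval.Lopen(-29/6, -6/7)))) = ProductSet(Reals, Union(Complement(Integers, Interval.open(-29/6, -6/7)), {-29/6, -6/7}))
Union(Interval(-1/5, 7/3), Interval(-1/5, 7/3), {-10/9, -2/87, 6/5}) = Union({-10/9}, Interval(-1/5, 7/3))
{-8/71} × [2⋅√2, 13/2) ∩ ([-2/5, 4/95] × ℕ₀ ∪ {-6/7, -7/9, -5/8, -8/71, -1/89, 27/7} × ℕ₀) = {-8/71} × {3, 4, 5, 6}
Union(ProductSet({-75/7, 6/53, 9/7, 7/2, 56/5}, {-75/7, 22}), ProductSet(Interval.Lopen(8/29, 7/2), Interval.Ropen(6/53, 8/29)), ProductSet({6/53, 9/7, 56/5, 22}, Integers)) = Union(ProductSet({6/53, 9/7, 56/5, 22}, Integers), ProductSet({-75/7, 6/53, 9/7, 7/2, 56/5}, {-75/7, 22}), ProductSet(Interval.Lopen(8/29, 7/2), Interval.Ropen(6/53, 8/29)))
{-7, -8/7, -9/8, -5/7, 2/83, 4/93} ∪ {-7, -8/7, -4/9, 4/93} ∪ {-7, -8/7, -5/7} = {-7, -8/7, -9/8, -5/7, -4/9, 2/83, 4/93}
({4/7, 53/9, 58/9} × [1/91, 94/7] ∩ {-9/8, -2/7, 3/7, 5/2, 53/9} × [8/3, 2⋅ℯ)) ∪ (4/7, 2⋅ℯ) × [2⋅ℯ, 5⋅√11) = ({53/9} × [8/3, 2⋅ℯ)) ∪ ((4/7, 2⋅ℯ) × [2⋅ℯ, 5⋅√11))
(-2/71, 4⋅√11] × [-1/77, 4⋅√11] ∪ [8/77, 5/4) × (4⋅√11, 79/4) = ([8/77, 5/4) × (4⋅√11, 79/4)) ∪ ((-2/71, 4⋅√11] × [-1/77, 4⋅√11])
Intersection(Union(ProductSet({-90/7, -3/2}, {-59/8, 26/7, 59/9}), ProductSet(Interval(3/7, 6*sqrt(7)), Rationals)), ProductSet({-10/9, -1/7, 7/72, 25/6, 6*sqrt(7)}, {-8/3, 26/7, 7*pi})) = ProductSet({25/6, 6*sqrt(7)}, {-8/3, 26/7})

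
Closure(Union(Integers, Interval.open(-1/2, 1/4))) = Union(Integers, Interval(-1/2, 1/4))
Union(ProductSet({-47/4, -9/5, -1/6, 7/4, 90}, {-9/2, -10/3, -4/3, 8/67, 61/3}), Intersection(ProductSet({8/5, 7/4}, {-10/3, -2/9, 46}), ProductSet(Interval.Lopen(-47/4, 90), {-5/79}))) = ProductSet({-47/4, -9/5, -1/6, 7/4, 90}, {-9/2, -10/3, -4/3, 8/67, 61/3})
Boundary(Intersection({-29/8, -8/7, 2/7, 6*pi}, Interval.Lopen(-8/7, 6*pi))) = {2/7, 6*pi}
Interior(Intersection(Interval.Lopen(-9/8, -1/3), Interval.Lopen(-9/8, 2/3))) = Interval.open(-9/8, -1/3)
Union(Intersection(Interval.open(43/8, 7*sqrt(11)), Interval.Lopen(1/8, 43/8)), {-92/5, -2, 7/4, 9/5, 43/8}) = {-92/5, -2, 7/4, 9/5, 43/8}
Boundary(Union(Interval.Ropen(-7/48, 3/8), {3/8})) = {-7/48, 3/8}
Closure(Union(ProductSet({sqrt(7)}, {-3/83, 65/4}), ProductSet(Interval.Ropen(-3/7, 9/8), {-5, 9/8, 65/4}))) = Union(ProductSet({sqrt(7)}, {-3/83, 65/4}), ProductSet(Interval(-3/7, 9/8), {-5, 9/8, 65/4}))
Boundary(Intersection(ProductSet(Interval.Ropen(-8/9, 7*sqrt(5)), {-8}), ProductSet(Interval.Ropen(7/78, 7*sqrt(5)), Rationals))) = ProductSet(Interval(7/78, 7*sqrt(5)), {-8})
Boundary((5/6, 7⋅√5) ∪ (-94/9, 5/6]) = {-94/9, 7⋅√5}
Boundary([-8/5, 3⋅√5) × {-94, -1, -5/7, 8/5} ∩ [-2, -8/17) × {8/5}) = [-8/5, -8/17] × {8/5}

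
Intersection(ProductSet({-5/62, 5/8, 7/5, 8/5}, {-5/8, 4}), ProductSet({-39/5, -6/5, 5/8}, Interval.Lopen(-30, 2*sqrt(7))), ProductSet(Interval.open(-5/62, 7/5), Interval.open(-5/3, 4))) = ProductSet({5/8}, {-5/8})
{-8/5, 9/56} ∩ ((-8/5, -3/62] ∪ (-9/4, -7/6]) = {-8/5}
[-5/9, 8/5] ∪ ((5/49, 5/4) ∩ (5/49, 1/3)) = [-5/9, 8/5]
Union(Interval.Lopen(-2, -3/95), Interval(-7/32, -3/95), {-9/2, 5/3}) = Union({-9/2, 5/3}, Interval.Lopen(-2, -3/95))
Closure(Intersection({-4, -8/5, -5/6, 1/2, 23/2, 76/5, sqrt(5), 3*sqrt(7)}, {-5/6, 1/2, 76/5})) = {-5/6, 1/2, 76/5}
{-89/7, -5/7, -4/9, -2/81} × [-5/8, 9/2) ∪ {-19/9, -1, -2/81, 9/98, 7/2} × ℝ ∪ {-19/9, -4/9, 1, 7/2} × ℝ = ({-19/9, -1, -4/9, -2/81, 9/98, 1, 7/2} × ℝ) ∪ ({-89/7, -5/7, -4/9, -2/81} × [-5/8, 9/2))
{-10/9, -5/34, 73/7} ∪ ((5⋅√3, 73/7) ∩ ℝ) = {-10/9, -5/34} ∪ (5⋅√3, 73/7]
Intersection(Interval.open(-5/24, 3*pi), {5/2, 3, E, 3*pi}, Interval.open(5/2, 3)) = {E}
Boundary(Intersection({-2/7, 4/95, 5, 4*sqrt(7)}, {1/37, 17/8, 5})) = {5}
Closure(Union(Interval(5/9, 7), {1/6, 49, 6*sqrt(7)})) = Union({1/6, 49, 6*sqrt(7)}, Interval(5/9, 7))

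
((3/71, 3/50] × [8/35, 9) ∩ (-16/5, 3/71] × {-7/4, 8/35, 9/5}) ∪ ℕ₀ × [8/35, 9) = ℕ₀ × [8/35, 9)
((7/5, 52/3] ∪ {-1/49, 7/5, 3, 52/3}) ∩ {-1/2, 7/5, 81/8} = {7/5, 81/8}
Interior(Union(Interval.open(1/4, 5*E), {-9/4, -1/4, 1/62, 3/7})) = Interval.open(1/4, 5*E)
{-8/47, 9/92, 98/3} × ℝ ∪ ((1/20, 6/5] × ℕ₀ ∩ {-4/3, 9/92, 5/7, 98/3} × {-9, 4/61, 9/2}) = {-8/47, 9/92, 98/3} × ℝ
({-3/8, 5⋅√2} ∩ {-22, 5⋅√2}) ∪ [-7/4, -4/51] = [-7/4, -4/51] ∪ {5⋅√2}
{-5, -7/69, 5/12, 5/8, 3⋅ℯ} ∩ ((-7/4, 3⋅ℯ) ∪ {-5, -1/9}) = {-5, -7/69, 5/12, 5/8}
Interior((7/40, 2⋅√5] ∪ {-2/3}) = (7/40, 2⋅√5)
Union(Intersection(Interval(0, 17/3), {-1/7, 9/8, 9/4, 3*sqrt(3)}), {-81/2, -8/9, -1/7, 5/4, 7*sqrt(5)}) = {-81/2, -8/9, -1/7, 9/8, 5/4, 9/4, 3*sqrt(3), 7*sqrt(5)}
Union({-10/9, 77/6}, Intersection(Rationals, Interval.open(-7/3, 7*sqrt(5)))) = Intersection(Interval.open(-7/3, 7*sqrt(5)), Rationals)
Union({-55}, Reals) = Reals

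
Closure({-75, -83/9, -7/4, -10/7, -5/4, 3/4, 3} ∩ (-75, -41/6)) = {-83/9}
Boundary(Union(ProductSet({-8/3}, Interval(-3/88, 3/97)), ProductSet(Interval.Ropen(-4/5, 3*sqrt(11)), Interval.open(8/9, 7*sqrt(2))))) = Union(ProductSet({-8/3}, Interval(-3/88, 3/97)), ProductSet({-4/5, 3*sqrt(11)}, Interval(8/9, 7*sqrt(2))), ProductSet(Interval(-4/5, 3*sqrt(11)), {8/9, 7*sqrt(2)}))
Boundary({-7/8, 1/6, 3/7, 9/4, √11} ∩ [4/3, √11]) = {9/4, √11}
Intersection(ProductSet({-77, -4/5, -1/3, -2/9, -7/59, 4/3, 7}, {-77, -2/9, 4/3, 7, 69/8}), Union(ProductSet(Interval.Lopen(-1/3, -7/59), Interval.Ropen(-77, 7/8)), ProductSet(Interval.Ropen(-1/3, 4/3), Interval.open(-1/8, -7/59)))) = ProductSet({-2/9, -7/59}, {-77, -2/9})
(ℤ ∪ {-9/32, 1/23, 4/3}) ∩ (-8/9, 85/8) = {-9/32, 1/23, 4/3} ∪ {0, 1, …, 10}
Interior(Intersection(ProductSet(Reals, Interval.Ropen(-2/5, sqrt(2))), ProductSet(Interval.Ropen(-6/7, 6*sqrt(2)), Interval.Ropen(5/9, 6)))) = ProductSet(Interval.open(-6/7, 6*sqrt(2)), Interval.open(5/9, sqrt(2)))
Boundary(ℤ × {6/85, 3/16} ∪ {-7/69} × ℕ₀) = ({-7/69} × ℕ₀) ∪ (ℤ × {6/85, 3/16})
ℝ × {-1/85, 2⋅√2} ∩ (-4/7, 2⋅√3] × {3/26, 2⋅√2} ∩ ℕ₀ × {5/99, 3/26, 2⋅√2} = {0, 1, 2, 3} × {2⋅√2}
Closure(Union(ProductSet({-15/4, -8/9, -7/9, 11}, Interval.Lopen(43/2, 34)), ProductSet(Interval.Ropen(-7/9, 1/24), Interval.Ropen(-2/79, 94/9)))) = Union(ProductSet({-7/9, 1/24}, Interval(-2/79, 94/9)), ProductSet({-15/4, -8/9, -7/9, 11}, Interval(43/2, 34)), ProductSet(Interval(-7/9, 1/24), {-2/79, 94/9}), ProductSet(Interval.Ropen(-7/9, 1/24), Interval.Ropen(-2/79, 94/9)))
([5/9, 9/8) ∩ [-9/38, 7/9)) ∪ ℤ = ℤ ∪ [5/9, 7/9)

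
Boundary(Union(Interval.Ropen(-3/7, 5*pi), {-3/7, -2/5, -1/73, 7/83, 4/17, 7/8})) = {-3/7, 5*pi}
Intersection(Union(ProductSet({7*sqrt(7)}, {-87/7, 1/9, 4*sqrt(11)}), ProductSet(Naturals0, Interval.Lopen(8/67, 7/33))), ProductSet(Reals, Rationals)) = Union(ProductSet({7*sqrt(7)}, {-87/7, 1/9}), ProductSet(Naturals0, Intersection(Interval.Lopen(8/67, 7/33), Rationals)))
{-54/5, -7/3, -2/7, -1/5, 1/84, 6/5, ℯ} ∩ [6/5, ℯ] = {6/5, ℯ}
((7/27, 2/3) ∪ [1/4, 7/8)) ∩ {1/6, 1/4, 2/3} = {1/4, 2/3}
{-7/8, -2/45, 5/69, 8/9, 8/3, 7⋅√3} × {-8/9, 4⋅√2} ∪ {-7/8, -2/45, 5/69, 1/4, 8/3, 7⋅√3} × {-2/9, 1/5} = ({-7/8, -2/45, 5/69, 1/4, 8/3, 7⋅√3} × {-2/9, 1/5}) ∪ ({-7/8, -2/45, 5/69, 8/9, 8/3, 7⋅√3} × {-8/9, 4⋅√2})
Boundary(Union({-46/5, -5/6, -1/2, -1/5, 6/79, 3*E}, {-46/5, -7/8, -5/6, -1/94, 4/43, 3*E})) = {-46/5, -7/8, -5/6, -1/2, -1/5, -1/94, 6/79, 4/43, 3*E}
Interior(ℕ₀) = ∅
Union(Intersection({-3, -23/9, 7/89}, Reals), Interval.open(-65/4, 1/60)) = Union({7/89}, Interval.open(-65/4, 1/60))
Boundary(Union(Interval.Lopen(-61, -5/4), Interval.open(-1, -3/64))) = {-61, -5/4, -1, -3/64}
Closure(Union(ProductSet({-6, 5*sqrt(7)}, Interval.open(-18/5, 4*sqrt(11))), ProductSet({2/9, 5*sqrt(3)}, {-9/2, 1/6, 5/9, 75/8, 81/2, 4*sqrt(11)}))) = Union(ProductSet({-6, 5*sqrt(7)}, Interval(-18/5, 4*sqrt(11))), ProductSet({2/9, 5*sqrt(3)}, {-9/2, 1/6, 5/9, 75/8, 81/2, 4*sqrt(11)}))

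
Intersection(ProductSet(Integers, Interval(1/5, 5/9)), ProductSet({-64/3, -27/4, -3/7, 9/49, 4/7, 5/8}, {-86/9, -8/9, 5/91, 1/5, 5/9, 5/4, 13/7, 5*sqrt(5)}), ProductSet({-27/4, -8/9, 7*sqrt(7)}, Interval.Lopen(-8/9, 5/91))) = EmptySet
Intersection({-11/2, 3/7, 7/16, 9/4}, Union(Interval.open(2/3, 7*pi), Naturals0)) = {9/4}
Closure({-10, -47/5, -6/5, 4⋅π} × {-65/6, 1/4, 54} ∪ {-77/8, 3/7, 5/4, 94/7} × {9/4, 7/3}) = ({-77/8, 3/7, 5/4, 94/7} × {9/4, 7/3}) ∪ ({-10, -47/5, -6/5, 4⋅π} × {-65/6, 1/4, 54})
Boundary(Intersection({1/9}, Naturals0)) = EmptySet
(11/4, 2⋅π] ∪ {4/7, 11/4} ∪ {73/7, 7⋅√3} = {4/7, 73/7, 7⋅√3} ∪ [11/4, 2⋅π]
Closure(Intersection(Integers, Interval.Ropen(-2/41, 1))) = Range(0, 1, 1)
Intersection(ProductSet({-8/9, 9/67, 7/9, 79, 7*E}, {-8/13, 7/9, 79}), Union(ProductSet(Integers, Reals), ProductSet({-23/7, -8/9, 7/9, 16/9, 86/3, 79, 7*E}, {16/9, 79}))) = Union(ProductSet({79}, {-8/13, 7/9, 79}), ProductSet({-8/9, 7/9, 79, 7*E}, {79}))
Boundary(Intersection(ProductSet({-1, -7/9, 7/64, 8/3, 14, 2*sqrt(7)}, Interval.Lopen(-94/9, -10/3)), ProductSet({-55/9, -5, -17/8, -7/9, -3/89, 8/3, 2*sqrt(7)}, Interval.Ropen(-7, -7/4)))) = ProductSet({-7/9, 8/3, 2*sqrt(7)}, Interval(-7, -10/3))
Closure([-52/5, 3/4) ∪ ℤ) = ℤ ∪ [-52/5, 3/4]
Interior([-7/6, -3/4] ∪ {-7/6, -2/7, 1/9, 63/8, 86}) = (-7/6, -3/4)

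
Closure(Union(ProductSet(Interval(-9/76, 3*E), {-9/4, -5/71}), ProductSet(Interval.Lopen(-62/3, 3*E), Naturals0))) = Union(ProductSet(Interval(-62/3, 3*E), Naturals0), ProductSet(Interval(-9/76, 3*E), {-9/4, -5/71}))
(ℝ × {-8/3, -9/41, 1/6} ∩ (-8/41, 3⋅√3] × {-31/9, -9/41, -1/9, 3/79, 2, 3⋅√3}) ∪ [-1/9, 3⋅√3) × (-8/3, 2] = ((-8/41, 3⋅√3] × {-9/41}) ∪ ([-1/9, 3⋅√3) × (-8/3, 2])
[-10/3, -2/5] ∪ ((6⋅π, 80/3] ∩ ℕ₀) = [-10/3, -2/5] ∪ {19, 20, …, 26}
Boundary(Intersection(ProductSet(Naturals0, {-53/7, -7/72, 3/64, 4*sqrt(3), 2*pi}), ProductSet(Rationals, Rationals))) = ProductSet(Naturals0, {-53/7, -7/72, 3/64})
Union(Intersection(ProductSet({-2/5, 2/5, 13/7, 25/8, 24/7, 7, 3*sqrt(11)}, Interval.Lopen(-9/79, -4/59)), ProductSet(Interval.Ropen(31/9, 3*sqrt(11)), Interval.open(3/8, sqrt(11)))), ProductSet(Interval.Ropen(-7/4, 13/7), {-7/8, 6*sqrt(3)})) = ProductSet(Interval.Ropen(-7/4, 13/7), {-7/8, 6*sqrt(3)})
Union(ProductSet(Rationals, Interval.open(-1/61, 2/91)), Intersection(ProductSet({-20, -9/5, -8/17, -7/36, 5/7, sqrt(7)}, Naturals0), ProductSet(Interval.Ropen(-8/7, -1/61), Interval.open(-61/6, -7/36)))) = ProductSet(Rationals, Interval.open(-1/61, 2/91))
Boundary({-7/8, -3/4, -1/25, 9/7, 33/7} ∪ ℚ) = ℝ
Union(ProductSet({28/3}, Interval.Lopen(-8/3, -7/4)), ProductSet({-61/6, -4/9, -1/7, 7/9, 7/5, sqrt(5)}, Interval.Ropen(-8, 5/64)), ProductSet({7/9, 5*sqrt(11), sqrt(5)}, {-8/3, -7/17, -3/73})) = Union(ProductSet({28/3}, Interval.Lopen(-8/3, -7/4)), ProductSet({7/9, 5*sqrt(11), sqrt(5)}, {-8/3, -7/17, -3/73}), ProductSet({-61/6, -4/9, -1/7, 7/9, 7/5, sqrt(5)}, Interval.Ropen(-8, 5/64)))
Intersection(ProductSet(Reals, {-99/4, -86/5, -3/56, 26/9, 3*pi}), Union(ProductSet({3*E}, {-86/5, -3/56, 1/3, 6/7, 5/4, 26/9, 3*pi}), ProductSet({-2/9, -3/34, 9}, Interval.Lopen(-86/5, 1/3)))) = Union(ProductSet({3*E}, {-86/5, -3/56, 26/9, 3*pi}), ProductSet({-2/9, -3/34, 9}, {-3/56}))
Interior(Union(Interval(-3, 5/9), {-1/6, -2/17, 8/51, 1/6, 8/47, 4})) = Interval.open(-3, 5/9)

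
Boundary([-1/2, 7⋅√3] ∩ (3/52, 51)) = {3/52, 7⋅√3}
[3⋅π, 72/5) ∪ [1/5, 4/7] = [1/5, 4/7] ∪ [3⋅π, 72/5)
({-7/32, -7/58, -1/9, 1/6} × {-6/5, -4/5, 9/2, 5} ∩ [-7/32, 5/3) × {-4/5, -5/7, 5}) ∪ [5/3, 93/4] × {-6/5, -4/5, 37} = ({-7/32, -7/58, -1/9, 1/6} × {-4/5, 5}) ∪ ([5/3, 93/4] × {-6/5, -4/5, 37})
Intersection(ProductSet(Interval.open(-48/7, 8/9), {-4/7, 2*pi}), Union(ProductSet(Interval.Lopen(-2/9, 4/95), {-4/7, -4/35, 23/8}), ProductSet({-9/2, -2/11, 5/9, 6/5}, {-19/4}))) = ProductSet(Interval.Lopen(-2/9, 4/95), {-4/7})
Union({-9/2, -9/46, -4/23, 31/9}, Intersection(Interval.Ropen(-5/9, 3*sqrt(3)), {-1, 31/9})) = {-9/2, -9/46, -4/23, 31/9}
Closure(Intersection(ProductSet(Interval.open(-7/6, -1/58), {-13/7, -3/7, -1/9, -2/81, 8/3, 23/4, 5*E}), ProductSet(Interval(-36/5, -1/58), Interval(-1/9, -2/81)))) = ProductSet(Interval(-7/6, -1/58), {-1/9, -2/81})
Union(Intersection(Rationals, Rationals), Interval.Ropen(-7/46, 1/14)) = Union(Interval(-7/46, 1/14), Rationals)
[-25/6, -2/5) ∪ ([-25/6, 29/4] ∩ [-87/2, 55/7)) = [-25/6, 29/4]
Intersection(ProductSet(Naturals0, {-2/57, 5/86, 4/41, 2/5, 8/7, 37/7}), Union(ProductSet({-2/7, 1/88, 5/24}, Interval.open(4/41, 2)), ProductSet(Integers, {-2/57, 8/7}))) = ProductSet(Naturals0, {-2/57, 8/7})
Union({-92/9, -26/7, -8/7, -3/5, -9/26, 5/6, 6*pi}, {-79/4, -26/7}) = {-79/4, -92/9, -26/7, -8/7, -3/5, -9/26, 5/6, 6*pi}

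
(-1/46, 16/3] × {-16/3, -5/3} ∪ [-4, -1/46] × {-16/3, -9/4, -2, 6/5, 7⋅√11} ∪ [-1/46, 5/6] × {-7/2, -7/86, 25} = ((-1/46, 16/3] × {-16/3, -5/3}) ∪ ([-1/46, 5/6] × {-7/2, -7/86, 25}) ∪ ([-4, -1/46] × {-16/3, -9/4, -2, 6/5, 7⋅√11})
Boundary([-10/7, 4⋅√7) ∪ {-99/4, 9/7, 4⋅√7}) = {-99/4, -10/7, 4⋅√7}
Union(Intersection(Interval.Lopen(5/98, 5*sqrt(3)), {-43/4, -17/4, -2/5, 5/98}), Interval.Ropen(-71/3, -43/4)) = Interval.Ropen(-71/3, -43/4)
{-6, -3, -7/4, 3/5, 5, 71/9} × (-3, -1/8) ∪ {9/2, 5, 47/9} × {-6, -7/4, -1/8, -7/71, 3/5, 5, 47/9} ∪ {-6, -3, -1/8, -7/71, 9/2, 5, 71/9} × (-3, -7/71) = ({9/2, 5, 47/9} × {-6, -7/4, -1/8, -7/71, 3/5, 5, 47/9}) ∪ ({-6, -3, -7/4, 3/5, 5, 71/9} × (-3, -1/8)) ∪ ({-6, -3, -1/8, -7/71, 9/2, 5, 71/9} × (-3, -7/71))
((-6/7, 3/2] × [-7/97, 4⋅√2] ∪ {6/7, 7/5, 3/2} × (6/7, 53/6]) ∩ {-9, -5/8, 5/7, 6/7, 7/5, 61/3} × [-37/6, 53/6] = ({6/7, 7/5} × (6/7, 53/6]) ∪ ({-5/8, 5/7, 6/7, 7/5} × [-7/97, 4⋅√2])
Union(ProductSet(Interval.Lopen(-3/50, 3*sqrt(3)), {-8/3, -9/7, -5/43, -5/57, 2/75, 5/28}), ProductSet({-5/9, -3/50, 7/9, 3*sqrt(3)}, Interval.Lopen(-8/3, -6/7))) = Union(ProductSet({-5/9, -3/50, 7/9, 3*sqrt(3)}, Interval.Lopen(-8/3, -6/7)), ProductSet(Interval.Lopen(-3/50, 3*sqrt(3)), {-8/3, -9/7, -5/43, -5/57, 2/75, 5/28}))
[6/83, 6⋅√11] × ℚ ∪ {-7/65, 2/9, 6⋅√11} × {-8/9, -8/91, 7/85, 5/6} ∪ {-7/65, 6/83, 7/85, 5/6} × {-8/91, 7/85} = ({-7/65, 6/83, 7/85, 5/6} × {-8/91, 7/85}) ∪ ([6/83, 6⋅√11] × ℚ) ∪ ({-7/65, 2/9, 6⋅√11} × {-8/9, -8/91, 7/85, 5/6})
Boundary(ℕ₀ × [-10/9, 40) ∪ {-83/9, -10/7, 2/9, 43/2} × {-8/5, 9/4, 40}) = (ℕ₀ × [-10/9, 40]) ∪ ({-83/9, -10/7, 2/9, 43/2} × {-8/5, 9/4, 40})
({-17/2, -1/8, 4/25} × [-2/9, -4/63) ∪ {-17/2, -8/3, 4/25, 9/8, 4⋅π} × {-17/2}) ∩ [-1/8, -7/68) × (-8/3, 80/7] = {-1/8} × [-2/9, -4/63)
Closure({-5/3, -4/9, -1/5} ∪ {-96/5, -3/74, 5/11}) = {-96/5, -5/3, -4/9, -1/5, -3/74, 5/11}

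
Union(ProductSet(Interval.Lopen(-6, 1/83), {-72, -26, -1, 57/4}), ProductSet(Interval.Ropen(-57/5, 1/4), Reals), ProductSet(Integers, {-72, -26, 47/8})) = Union(ProductSet(Integers, {-72, -26, 47/8}), ProductSet(Interval.Ropen(-57/5, 1/4), Reals))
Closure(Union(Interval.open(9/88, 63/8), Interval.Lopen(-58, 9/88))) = Interval(-58, 63/8)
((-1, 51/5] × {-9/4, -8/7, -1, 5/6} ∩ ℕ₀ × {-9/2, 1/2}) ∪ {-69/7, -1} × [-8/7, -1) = {-69/7, -1} × [-8/7, -1)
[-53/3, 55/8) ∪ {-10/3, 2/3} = [-53/3, 55/8)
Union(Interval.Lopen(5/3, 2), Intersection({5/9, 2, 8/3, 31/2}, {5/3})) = Interval.Lopen(5/3, 2)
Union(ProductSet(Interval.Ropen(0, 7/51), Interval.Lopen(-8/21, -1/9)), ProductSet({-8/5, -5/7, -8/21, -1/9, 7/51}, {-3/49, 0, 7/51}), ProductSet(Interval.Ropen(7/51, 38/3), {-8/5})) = Union(ProductSet({-8/5, -5/7, -8/21, -1/9, 7/51}, {-3/49, 0, 7/51}), ProductSet(Interval.Ropen(0, 7/51), Interval.Lopen(-8/21, -1/9)), ProductSet(Interval.Ropen(7/51, 38/3), {-8/5}))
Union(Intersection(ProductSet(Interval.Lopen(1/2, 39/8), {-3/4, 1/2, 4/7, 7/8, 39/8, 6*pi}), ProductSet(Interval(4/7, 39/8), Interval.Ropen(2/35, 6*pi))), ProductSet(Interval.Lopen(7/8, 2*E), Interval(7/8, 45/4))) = Union(ProductSet(Interval(4/7, 39/8), {1/2, 4/7, 7/8, 39/8}), ProductSet(Interval.Lopen(7/8, 2*E), Interval(7/8, 45/4)))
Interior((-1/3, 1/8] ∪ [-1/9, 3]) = (-1/3, 3)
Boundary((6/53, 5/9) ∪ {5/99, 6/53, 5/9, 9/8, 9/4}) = {5/99, 6/53, 5/9, 9/8, 9/4}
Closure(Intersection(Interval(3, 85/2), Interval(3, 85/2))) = Interval(3, 85/2)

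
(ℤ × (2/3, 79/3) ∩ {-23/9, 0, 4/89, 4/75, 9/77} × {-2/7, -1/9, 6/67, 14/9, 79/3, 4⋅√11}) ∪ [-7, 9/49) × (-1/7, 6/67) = ({0} × {14/9, 4⋅√11}) ∪ ([-7, 9/49) × (-1/7, 6/67))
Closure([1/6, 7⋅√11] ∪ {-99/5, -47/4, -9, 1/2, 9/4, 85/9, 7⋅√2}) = {-99/5, -47/4, -9} ∪ [1/6, 7⋅√11]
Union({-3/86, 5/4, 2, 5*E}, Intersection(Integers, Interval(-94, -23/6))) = Union({-3/86, 5/4, 2, 5*E}, Range(-94, -3, 1))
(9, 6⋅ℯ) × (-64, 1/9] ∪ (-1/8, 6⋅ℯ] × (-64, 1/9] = (-1/8, 6⋅ℯ] × (-64, 1/9]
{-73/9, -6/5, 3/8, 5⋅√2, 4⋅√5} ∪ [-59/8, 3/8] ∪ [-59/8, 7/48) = {-73/9, 5⋅√2, 4⋅√5} ∪ [-59/8, 3/8]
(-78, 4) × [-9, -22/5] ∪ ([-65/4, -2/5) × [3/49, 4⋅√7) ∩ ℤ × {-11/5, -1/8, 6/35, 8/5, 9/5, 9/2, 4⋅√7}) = ({-16, -15, …, -1} × {6/35, 8/5, 9/5, 9/2}) ∪ ((-78, 4) × [-9, -22/5])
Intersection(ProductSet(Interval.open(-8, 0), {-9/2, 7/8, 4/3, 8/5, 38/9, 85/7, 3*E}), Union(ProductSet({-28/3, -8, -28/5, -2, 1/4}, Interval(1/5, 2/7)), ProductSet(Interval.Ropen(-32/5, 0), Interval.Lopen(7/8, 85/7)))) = ProductSet(Interval.Ropen(-32/5, 0), {4/3, 8/5, 38/9, 85/7, 3*E})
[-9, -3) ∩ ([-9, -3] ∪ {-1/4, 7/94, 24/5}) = [-9, -3)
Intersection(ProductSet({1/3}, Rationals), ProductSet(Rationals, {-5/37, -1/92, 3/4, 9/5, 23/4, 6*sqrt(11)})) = ProductSet({1/3}, {-5/37, -1/92, 3/4, 9/5, 23/4})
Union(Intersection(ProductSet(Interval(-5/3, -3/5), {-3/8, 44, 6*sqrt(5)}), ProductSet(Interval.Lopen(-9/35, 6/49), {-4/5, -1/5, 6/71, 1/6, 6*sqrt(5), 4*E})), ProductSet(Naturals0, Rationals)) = ProductSet(Naturals0, Rationals)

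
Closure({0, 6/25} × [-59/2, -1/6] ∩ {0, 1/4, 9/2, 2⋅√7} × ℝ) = {0} × [-59/2, -1/6]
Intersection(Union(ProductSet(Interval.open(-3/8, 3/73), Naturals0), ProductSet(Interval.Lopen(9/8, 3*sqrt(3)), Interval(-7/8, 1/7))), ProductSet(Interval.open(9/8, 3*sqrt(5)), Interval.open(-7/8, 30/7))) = ProductSet(Interval.Lopen(9/8, 3*sqrt(3)), Interval.Lopen(-7/8, 1/7))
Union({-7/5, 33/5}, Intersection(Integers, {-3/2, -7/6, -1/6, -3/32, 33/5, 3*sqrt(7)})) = {-7/5, 33/5}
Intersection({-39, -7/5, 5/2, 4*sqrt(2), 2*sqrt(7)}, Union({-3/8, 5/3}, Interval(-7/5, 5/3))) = {-7/5}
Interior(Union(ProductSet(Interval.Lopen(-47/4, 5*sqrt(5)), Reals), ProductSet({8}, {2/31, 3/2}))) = ProductSet(Interval.open(-47/4, 5*sqrt(5)), Reals)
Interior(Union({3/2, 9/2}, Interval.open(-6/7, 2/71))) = Interval.open(-6/7, 2/71)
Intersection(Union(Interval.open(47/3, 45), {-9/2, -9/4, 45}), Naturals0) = Range(16, 46, 1)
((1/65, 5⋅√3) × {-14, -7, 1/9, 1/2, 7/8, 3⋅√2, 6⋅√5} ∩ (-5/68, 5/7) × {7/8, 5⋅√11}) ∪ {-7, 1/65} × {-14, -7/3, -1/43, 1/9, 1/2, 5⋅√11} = ((1/65, 5/7) × {7/8}) ∪ ({-7, 1/65} × {-14, -7/3, -1/43, 1/9, 1/2, 5⋅√11})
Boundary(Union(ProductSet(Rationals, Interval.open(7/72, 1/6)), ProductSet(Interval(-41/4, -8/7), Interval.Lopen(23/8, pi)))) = Union(ProductSet({-41/4, -8/7}, Interval(23/8, pi)), ProductSet(Interval(-41/4, -8/7), {23/8, pi}), ProductSet(Interval(-oo, oo), Interval(7/72, 1/6)))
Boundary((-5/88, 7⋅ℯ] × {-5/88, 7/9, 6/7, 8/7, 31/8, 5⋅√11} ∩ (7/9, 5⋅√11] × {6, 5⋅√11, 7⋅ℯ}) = [7/9, 5⋅√11] × {5⋅√11}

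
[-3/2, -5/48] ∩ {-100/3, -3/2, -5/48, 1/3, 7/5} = {-3/2, -5/48}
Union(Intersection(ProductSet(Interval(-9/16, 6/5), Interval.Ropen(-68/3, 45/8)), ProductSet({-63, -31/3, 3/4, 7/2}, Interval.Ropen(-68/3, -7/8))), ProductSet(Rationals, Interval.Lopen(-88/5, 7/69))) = Union(ProductSet({3/4}, Interval.Ropen(-68/3, -7/8)), ProductSet(Rationals, Interval.Lopen(-88/5, 7/69)))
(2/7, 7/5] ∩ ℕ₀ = {1}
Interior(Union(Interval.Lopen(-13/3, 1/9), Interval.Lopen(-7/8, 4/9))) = Interval.open(-13/3, 4/9)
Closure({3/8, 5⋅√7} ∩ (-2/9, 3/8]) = {3/8}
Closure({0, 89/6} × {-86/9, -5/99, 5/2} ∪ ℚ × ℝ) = ℝ × ℝ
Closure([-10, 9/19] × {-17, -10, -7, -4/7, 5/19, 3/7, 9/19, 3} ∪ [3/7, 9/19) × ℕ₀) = ([3/7, 9/19] × ℕ₀) ∪ ([-10, 9/19] × {-17, -10, -7, -4/7, 5/19, 3/7, 9/19, 3})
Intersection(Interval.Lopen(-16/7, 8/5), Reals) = Interval.Lopen(-16/7, 8/5)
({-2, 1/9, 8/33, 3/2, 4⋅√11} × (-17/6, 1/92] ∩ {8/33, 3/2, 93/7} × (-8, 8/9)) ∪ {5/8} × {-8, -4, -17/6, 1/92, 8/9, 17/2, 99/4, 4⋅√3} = ({8/33, 3/2} × (-17/6, 1/92]) ∪ ({5/8} × {-8, -4, -17/6, 1/92, 8/9, 17/2, 99/4, 4⋅√3})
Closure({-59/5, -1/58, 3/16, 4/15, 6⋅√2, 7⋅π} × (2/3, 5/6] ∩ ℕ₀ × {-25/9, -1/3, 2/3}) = ∅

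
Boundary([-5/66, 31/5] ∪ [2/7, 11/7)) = {-5/66, 31/5}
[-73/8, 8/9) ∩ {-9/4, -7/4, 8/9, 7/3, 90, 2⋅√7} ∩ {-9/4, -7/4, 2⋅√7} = {-9/4, -7/4}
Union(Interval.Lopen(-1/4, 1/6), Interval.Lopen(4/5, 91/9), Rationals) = Union(Interval(-1/4, 1/6), Interval(4/5, 91/9), Rationals)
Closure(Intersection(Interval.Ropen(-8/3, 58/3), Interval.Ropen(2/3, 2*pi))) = Interval(2/3, 2*pi)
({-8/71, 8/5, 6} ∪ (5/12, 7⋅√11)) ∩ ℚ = {-8/71} ∪ (ℚ ∩ (5/12, 7⋅√11))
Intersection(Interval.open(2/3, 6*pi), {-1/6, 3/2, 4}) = {3/2, 4}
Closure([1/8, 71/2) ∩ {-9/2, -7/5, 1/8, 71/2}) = {1/8}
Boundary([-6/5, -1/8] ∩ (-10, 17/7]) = {-6/5, -1/8}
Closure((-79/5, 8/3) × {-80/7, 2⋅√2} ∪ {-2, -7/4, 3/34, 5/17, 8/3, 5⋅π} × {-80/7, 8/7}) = ({-2, -7/4, 3/34, 5/17, 8/3, 5⋅π} × {-80/7, 8/7}) ∪ ([-79/5, 8/3] × {-80/7, 2⋅√2})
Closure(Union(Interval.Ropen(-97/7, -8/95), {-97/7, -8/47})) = Interval(-97/7, -8/95)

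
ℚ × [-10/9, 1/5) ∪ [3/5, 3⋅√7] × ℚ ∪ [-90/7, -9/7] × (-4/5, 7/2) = (ℚ × [-10/9, 1/5)) ∪ ([-90/7, -9/7] × (-4/5, 7/2)) ∪ ([3/5, 3⋅√7] × ℚ)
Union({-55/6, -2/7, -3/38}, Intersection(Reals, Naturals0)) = Union({-55/6, -2/7, -3/38}, Naturals0)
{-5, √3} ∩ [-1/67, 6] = {√3}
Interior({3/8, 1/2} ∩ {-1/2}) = ∅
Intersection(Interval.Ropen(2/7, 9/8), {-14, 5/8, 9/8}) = {5/8}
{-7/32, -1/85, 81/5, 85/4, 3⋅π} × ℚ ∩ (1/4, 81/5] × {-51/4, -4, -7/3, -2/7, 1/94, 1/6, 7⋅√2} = {81/5, 3⋅π} × {-51/4, -4, -7/3, -2/7, 1/94, 1/6}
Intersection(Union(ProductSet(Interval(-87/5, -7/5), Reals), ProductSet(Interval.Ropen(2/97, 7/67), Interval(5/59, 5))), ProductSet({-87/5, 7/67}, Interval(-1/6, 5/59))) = ProductSet({-87/5}, Interval(-1/6, 5/59))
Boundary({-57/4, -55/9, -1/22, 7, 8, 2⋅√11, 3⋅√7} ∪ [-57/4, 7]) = {-57/4, 7, 8, 3⋅√7}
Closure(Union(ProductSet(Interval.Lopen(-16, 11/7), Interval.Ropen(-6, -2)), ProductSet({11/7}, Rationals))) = Union(ProductSet({11/7}, Reals), ProductSet({-16, 11/7}, Interval(-6, -2)), ProductSet(Interval(-16, 11/7), {-6, -2}), ProductSet(Interval.Lopen(-16, 11/7), Interval.Ropen(-6, -2)))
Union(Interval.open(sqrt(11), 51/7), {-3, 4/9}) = Union({-3, 4/9}, Interval.open(sqrt(11), 51/7))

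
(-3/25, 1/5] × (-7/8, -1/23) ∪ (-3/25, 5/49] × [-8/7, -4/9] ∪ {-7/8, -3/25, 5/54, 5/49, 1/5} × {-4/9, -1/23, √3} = ((-3/25, 5/49] × [-8/7, -4/9]) ∪ ((-3/25, 1/5] × (-7/8, -1/23)) ∪ ({-7/8, -3/25, 5/54, 5/49, 1/5} × {-4/9, -1/23, √3})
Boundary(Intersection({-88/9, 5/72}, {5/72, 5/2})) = {5/72}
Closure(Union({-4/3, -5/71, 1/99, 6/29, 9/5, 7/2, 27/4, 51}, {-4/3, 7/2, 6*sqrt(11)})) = {-4/3, -5/71, 1/99, 6/29, 9/5, 7/2, 27/4, 51, 6*sqrt(11)}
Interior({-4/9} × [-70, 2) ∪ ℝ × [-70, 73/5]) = ℝ × (-70, 73/5)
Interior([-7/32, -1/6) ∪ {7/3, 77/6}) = (-7/32, -1/6)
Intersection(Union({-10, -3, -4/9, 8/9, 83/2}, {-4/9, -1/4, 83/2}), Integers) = {-10, -3}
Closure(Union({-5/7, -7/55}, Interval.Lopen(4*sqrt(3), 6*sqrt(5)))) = Union({-5/7, -7/55}, Interval(4*sqrt(3), 6*sqrt(5)))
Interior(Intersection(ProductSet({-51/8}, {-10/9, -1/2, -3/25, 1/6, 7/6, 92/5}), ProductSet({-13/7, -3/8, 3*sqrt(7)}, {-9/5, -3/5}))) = EmptySet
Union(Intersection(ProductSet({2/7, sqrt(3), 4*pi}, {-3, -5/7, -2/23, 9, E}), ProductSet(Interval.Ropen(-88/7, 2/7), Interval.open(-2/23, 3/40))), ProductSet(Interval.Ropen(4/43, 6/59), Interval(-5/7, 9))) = ProductSet(Interval.Ropen(4/43, 6/59), Interval(-5/7, 9))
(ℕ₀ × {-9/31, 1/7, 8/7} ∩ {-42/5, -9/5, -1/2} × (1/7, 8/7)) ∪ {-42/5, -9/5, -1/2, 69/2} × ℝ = {-42/5, -9/5, -1/2, 69/2} × ℝ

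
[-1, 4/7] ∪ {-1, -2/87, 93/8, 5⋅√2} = [-1, 4/7] ∪ {93/8, 5⋅√2}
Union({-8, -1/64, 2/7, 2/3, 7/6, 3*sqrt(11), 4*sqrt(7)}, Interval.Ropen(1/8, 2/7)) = Union({-8, -1/64, 2/3, 7/6, 3*sqrt(11), 4*sqrt(7)}, Interval(1/8, 2/7))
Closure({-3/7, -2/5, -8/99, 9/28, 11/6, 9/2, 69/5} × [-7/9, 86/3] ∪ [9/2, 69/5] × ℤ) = ([9/2, 69/5] × ℤ) ∪ ({-3/7, -2/5, -8/99, 9/28, 11/6, 9/2, 69/5} × [-7/9, 86/3])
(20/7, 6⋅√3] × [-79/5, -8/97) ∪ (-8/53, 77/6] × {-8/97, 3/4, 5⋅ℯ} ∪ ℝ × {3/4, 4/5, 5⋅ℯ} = (ℝ × {3/4, 4/5, 5⋅ℯ}) ∪ ((-8/53, 77/6] × {-8/97, 3/4, 5⋅ℯ}) ∪ ((20/7, 6⋅√3] × [-79/5, -8/97))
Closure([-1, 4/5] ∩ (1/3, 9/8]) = [1/3, 4/5]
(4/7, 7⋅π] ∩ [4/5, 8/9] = [4/5, 8/9]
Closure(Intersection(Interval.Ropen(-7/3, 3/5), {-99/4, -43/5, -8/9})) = {-8/9}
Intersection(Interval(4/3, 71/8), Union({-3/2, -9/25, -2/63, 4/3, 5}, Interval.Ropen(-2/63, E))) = Union({5}, Interval.Ropen(4/3, E))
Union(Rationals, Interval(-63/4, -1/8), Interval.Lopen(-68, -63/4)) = Union(Interval(-68, -1/8), Rationals)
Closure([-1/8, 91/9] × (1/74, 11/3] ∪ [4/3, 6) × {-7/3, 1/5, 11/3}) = ([4/3, 6] × {-7/3, 11/3}) ∪ ([4/3, 6) × {-7/3, 1/5, 11/3}) ∪ ([-1/8, 91/9] × [1/74, 11/3])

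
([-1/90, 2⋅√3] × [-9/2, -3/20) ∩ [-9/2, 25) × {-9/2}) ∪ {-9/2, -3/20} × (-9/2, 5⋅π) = ({-9/2, -3/20} × (-9/2, 5⋅π)) ∪ ([-1/90, 2⋅√3] × {-9/2})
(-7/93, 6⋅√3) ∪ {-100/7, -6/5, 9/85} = {-100/7, -6/5} ∪ (-7/93, 6⋅√3)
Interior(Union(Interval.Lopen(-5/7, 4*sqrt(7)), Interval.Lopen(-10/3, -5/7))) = Interval.open(-10/3, 4*sqrt(7))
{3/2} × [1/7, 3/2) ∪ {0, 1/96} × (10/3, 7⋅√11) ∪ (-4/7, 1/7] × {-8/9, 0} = ({3/2} × [1/7, 3/2)) ∪ ((-4/7, 1/7] × {-8/9, 0}) ∪ ({0, 1/96} × (10/3, 7⋅√11))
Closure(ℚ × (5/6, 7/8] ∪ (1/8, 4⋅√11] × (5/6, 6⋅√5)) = (ℝ × {5/6}) ∪ (ℚ × (5/6, 7/8]) ∪ ({1/8, 4⋅√11} × [5/6, 6⋅√5]) ∪ ([1/8, 4⋅√11] × {5/6, 6⋅√5}) ∪ ((1/8, 4⋅√11] × (5/6, 6⋅√5)) ∪ (((-∞, 1/8] ∪ [4⋅√11, ∞)) × [5/6, 7/8])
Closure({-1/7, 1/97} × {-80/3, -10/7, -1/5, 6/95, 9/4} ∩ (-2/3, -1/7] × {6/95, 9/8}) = {-1/7} × {6/95}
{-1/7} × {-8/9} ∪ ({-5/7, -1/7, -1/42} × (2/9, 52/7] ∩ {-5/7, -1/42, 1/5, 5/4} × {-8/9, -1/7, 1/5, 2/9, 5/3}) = ({-1/7} × {-8/9}) ∪ ({-5/7, -1/42} × {5/3})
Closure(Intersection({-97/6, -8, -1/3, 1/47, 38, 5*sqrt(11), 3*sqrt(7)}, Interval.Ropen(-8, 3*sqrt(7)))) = {-8, -1/3, 1/47}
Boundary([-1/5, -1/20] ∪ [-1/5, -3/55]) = {-1/5, -1/20}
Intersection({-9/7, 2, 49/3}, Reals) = {-9/7, 2, 49/3}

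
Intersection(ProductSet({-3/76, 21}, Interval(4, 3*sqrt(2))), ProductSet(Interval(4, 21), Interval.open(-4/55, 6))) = ProductSet({21}, Interval(4, 3*sqrt(2)))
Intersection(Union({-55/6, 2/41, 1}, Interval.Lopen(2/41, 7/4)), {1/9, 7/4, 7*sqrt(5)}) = {1/9, 7/4}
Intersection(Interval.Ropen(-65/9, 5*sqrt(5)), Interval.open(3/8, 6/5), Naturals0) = Range(1, 2, 1)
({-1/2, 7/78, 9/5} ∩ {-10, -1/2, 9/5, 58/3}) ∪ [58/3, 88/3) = {-1/2, 9/5} ∪ [58/3, 88/3)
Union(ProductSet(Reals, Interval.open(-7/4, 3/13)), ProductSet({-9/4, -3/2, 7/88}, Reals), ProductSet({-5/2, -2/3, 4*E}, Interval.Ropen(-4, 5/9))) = Union(ProductSet({-5/2, -2/3, 4*E}, Interval.Ropen(-4, 5/9)), ProductSet({-9/4, -3/2, 7/88}, Reals), ProductSet(Reals, Interval.open(-7/4, 3/13)))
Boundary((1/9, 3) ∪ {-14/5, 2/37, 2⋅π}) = {-14/5, 2/37, 1/9, 3, 2⋅π}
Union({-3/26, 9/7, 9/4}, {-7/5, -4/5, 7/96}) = {-7/5, -4/5, -3/26, 7/96, 9/7, 9/4}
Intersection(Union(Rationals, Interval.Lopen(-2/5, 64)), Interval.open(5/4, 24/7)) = Union(Intersection(Interval.open(5/4, 24/7), Rationals), Interval.open(5/4, 24/7))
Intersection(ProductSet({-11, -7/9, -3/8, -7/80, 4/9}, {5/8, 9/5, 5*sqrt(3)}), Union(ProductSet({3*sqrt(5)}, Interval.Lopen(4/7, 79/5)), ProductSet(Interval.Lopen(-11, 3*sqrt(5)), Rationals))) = ProductSet({-7/9, -3/8, -7/80, 4/9}, {5/8, 9/5})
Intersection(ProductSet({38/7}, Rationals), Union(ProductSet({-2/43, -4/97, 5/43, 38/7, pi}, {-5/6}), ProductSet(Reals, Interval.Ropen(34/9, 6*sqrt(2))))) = ProductSet({38/7}, Union({-5/6}, Intersection(Interval.Ropen(34/9, 6*sqrt(2)), Rationals)))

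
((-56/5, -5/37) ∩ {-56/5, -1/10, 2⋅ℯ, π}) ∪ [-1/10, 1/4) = [-1/10, 1/4)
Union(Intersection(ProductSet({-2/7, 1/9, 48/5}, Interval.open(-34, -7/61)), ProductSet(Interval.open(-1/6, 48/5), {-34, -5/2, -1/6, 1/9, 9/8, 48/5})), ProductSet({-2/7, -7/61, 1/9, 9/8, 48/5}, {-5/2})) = Union(ProductSet({1/9}, {-5/2, -1/6}), ProductSet({-2/7, -7/61, 1/9, 9/8, 48/5}, {-5/2}))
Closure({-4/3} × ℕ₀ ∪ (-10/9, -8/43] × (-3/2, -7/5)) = ({-4/3} × ℕ₀) ∪ ({-10/9, -8/43} × [-3/2, -7/5]) ∪ ([-10/9, -8/43] × {-3/2, -7/5}) ∪ ((-10/9, -8/43] × (-3/2, -7/5))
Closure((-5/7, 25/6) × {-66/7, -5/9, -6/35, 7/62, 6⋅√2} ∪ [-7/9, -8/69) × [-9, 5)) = ({-7/9, -8/69} × [-9, 5]) ∪ ([-7/9, -8/69] × {-9, 5}) ∪ ([-7/9, -8/69) × [-9, 5)) ∪ ([-5/7, 25/6] × {-66/7, 6⋅√2}) ∪ ((-5/7, 25/6] × {-66/7, -5/9, -6/35, 7/62, 6⋅√2})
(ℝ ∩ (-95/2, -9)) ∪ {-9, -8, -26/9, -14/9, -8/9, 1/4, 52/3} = (-95/2, -9] ∪ {-8, -26/9, -14/9, -8/9, 1/4, 52/3}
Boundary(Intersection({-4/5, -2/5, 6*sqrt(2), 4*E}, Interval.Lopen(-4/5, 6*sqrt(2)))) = {-2/5, 6*sqrt(2)}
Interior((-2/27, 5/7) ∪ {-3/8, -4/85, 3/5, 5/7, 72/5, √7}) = (-2/27, 5/7)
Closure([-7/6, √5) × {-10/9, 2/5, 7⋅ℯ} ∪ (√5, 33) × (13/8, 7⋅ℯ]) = ({33, √5} × [13/8, 7⋅ℯ]) ∪ ([√5, 33] × {13/8, 7⋅ℯ}) ∪ ([-7/6, √5] × {-10/9, 2/5, 7⋅ℯ}) ∪ ((√5, 33) × (13/8, 7⋅ℯ])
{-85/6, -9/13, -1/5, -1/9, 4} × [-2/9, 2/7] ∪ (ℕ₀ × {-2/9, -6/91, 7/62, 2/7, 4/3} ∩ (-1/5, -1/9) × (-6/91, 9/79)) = {-85/6, -9/13, -1/5, -1/9, 4} × [-2/9, 2/7]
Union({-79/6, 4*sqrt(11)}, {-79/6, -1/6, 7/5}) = {-79/6, -1/6, 7/5, 4*sqrt(11)}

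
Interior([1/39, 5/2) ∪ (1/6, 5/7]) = (1/39, 5/2)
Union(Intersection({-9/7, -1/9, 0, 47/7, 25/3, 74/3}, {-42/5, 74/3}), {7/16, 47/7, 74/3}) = {7/16, 47/7, 74/3}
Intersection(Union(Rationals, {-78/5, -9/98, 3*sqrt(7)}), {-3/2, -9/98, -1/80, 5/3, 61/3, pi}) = {-3/2, -9/98, -1/80, 5/3, 61/3}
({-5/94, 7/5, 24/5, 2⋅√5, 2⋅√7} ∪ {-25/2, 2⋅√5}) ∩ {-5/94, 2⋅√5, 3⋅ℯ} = {-5/94, 2⋅√5}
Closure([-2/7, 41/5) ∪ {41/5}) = [-2/7, 41/5]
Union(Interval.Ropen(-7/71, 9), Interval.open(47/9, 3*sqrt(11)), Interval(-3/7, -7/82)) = Interval.Ropen(-3/7, 3*sqrt(11))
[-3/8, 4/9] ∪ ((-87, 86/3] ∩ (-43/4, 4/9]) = (-43/4, 4/9]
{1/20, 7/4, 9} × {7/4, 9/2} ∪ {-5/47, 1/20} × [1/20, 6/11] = ({1/20, 7/4, 9} × {7/4, 9/2}) ∪ ({-5/47, 1/20} × [1/20, 6/11])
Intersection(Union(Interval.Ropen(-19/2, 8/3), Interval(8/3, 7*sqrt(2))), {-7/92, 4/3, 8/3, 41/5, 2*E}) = {-7/92, 4/3, 8/3, 41/5, 2*E}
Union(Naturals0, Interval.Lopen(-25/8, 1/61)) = Union(Interval.Lopen(-25/8, 1/61), Naturals0)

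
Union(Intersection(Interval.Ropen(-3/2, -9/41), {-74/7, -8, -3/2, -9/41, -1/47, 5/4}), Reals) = Reals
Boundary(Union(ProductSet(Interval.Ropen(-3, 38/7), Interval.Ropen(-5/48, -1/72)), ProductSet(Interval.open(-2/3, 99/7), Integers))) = Union(ProductSet({-3, 38/7}, Interval(-5/48, -1/72)), ProductSet(Interval(-3, 38/7), {-5/48, -1/72}), ProductSet(Interval(-2/3, 99/7), Complement(Integers, Interval.open(-5/48, -1/72))), ProductSet(Interval(38/7, 99/7), Integers))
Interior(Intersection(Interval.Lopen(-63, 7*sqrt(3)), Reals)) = Interval.open(-63, 7*sqrt(3))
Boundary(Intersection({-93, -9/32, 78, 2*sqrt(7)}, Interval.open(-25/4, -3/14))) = {-9/32}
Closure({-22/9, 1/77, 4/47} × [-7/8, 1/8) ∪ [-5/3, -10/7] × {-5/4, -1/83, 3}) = ({-22/9, 1/77, 4/47} × [-7/8, 1/8]) ∪ ([-5/3, -10/7] × {-5/4, -1/83, 3})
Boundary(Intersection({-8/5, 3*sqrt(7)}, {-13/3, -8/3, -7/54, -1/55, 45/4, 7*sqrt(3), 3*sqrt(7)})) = {3*sqrt(7)}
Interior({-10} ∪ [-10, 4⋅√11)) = (-10, 4⋅√11)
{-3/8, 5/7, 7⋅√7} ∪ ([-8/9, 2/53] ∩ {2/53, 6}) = {-3/8, 2/53, 5/7, 7⋅√7}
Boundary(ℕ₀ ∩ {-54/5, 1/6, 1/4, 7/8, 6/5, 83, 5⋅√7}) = {83}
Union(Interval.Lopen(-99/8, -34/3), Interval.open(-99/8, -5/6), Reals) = Interval(-oo, oo)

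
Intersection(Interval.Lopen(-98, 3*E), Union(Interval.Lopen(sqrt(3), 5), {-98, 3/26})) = Union({3/26}, Interval.Lopen(sqrt(3), 5))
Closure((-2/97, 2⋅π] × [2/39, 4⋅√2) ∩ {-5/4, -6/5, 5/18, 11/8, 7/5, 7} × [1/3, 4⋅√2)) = {5/18, 11/8, 7/5} × [1/3, 4⋅√2]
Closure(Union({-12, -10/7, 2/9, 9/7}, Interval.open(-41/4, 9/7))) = Union({-12}, Interval(-41/4, 9/7))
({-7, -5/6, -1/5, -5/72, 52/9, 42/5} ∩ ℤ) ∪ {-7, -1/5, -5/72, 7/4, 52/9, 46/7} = {-7, -1/5, -5/72, 7/4, 52/9, 46/7}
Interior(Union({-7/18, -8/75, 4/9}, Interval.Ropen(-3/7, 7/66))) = Interval.open(-3/7, 7/66)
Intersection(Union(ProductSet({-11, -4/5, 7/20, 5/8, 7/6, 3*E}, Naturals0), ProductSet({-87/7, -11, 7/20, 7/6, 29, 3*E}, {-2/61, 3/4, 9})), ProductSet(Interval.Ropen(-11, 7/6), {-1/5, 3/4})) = ProductSet({-11, 7/20}, {3/4})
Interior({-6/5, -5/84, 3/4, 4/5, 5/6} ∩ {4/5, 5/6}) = ∅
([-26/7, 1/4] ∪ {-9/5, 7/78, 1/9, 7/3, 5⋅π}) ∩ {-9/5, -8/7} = {-9/5, -8/7}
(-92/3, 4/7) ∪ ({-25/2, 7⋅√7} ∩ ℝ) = (-92/3, 4/7) ∪ {7⋅√7}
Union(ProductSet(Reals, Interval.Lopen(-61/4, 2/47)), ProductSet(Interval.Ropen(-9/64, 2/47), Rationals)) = Union(ProductSet(Interval.Ropen(-9/64, 2/47), Rationals), ProductSet(Reals, Interval.Lopen(-61/4, 2/47)))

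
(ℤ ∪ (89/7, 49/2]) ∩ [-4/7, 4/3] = {0, 1}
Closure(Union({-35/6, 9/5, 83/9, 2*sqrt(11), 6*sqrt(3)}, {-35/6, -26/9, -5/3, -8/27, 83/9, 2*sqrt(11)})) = {-35/6, -26/9, -5/3, -8/27, 9/5, 83/9, 2*sqrt(11), 6*sqrt(3)}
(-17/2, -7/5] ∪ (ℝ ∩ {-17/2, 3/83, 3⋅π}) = [-17/2, -7/5] ∪ {3/83, 3⋅π}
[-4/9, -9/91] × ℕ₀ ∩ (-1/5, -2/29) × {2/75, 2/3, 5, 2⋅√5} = (-1/5, -9/91] × {5}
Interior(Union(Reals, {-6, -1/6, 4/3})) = Reals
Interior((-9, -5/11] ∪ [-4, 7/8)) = (-9, 7/8)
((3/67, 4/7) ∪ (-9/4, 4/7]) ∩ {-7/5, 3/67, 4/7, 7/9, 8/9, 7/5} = {-7/5, 3/67, 4/7}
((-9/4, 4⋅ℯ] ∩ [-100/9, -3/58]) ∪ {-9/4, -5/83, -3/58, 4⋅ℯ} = [-9/4, -3/58] ∪ {4⋅ℯ}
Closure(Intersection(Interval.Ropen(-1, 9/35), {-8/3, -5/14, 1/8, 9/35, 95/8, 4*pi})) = {-5/14, 1/8}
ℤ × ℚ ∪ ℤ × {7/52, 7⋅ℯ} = ℤ × (ℚ ∪ {7⋅ℯ})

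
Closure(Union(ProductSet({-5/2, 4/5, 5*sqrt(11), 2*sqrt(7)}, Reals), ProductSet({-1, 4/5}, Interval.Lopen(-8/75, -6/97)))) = Union(ProductSet({-1, 4/5}, Interval(-8/75, -6/97)), ProductSet({-5/2, 4/5, 5*sqrt(11), 2*sqrt(7)}, Reals))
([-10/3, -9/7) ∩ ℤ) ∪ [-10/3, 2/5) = [-10/3, 2/5) ∪ {-3, -2}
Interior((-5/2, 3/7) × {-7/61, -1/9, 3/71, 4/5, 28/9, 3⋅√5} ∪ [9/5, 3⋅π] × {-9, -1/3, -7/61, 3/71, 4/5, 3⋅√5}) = ∅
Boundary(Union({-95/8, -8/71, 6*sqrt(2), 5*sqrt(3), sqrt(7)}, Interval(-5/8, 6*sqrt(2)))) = {-95/8, -5/8, 6*sqrt(2), 5*sqrt(3)}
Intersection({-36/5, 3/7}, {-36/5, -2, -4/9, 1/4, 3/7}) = {-36/5, 3/7}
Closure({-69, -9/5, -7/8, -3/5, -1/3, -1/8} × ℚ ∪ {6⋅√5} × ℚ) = {-69, -9/5, -7/8, -3/5, -1/3, -1/8, 6⋅√5} × ℝ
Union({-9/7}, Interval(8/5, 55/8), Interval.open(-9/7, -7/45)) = Union(Interval.Ropen(-9/7, -7/45), Interval(8/5, 55/8))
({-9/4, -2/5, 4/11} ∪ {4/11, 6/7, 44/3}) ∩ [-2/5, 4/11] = {-2/5, 4/11}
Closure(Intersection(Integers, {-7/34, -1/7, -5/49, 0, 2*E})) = {0}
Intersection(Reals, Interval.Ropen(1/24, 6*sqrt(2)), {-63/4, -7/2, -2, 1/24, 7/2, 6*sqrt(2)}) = {1/24, 7/2}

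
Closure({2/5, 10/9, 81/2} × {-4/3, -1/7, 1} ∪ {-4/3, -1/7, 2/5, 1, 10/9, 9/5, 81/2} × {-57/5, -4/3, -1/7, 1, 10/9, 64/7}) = {-4/3, -1/7, 2/5, 1, 10/9, 9/5, 81/2} × {-57/5, -4/3, -1/7, 1, 10/9, 64/7}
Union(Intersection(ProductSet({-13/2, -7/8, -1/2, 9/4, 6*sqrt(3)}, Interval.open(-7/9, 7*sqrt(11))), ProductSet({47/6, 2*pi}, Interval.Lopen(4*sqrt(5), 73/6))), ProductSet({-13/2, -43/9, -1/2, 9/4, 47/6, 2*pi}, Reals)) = ProductSet({-13/2, -43/9, -1/2, 9/4, 47/6, 2*pi}, Reals)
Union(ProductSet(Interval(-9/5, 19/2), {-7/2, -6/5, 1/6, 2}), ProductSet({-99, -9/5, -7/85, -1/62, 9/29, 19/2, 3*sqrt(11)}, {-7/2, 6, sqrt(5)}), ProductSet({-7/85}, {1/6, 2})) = Union(ProductSet({-99, -9/5, -7/85, -1/62, 9/29, 19/2, 3*sqrt(11)}, {-7/2, 6, sqrt(5)}), ProductSet(Interval(-9/5, 19/2), {-7/2, -6/5, 1/6, 2}))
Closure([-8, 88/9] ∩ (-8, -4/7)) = [-8, -4/7]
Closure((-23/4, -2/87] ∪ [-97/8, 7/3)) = [-97/8, 7/3]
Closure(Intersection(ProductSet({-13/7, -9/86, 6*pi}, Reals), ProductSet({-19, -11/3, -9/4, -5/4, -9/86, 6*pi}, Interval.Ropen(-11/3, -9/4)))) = ProductSet({-9/86, 6*pi}, Interval(-11/3, -9/4))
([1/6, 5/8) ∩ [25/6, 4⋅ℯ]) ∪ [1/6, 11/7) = [1/6, 11/7)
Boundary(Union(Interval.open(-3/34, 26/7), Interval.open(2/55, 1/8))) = {-3/34, 26/7}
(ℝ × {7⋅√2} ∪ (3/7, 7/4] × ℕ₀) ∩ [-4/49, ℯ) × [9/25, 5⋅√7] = ((3/7, 7/4] × {1, 2, …, 13}) ∪ ([-4/49, ℯ) × {7⋅√2})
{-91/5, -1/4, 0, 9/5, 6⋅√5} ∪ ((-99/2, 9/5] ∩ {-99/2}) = {-91/5, -1/4, 0, 9/5, 6⋅√5}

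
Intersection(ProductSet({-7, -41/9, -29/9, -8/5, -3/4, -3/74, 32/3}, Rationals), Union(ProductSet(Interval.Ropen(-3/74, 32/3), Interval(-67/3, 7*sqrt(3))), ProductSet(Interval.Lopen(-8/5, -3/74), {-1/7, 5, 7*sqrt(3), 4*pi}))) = Union(ProductSet({-3/74}, Intersection(Interval(-67/3, 7*sqrt(3)), Rationals)), ProductSet({-3/4, -3/74}, {-1/7, 5}))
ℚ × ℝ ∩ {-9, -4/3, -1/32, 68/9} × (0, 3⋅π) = {-9, -4/3, -1/32, 68/9} × (0, 3⋅π)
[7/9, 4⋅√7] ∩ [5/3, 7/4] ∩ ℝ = [5/3, 7/4]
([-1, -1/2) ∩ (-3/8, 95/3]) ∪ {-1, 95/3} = {-1, 95/3}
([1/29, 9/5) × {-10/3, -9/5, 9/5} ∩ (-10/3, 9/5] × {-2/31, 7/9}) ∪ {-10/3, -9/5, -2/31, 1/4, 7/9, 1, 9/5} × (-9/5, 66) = {-10/3, -9/5, -2/31, 1/4, 7/9, 1, 9/5} × (-9/5, 66)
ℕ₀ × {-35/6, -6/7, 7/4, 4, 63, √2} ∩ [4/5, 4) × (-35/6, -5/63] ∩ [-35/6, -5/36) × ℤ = ∅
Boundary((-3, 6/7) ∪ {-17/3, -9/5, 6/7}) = {-17/3, -3, 6/7}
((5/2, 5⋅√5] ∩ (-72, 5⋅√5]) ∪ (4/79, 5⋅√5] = (4/79, 5⋅√5]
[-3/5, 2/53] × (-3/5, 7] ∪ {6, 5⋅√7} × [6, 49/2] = ([-3/5, 2/53] × (-3/5, 7]) ∪ ({6, 5⋅√7} × [6, 49/2])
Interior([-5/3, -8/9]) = (-5/3, -8/9)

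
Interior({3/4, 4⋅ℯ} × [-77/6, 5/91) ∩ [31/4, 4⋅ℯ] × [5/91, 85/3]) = ∅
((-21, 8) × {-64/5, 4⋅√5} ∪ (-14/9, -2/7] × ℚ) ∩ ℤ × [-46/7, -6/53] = {-1} × (ℚ ∩ [-46/7, -6/53])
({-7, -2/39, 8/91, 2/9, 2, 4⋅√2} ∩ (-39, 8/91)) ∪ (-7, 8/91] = [-7, 8/91]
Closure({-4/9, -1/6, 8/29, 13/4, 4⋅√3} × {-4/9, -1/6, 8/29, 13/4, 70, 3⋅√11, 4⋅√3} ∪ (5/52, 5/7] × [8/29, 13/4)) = ({5/52, 5/7} × [8/29, 13/4]) ∪ ([5/52, 5/7] × {8/29, 13/4}) ∪ ((5/52, 5/7] × [8/29, 13/4)) ∪ ({-4/9, -1/6, 8/29, 13/4, 4⋅√3} × {-4/9, -1/6, 8/29, 13/4, 70, 3⋅√11, 4⋅√3})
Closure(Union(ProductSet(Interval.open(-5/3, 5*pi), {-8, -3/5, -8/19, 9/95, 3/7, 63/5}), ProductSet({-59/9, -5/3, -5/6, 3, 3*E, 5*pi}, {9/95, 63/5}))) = Union(ProductSet({-59/9, -5/3, -5/6, 3, 3*E, 5*pi}, {9/95, 63/5}), ProductSet(Interval(-5/3, 5*pi), {-8, -3/5, -8/19, 9/95, 3/7, 63/5}))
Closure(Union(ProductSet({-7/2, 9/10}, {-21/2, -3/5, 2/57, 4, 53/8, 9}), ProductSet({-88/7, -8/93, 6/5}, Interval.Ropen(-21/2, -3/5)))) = Union(ProductSet({-7/2, 9/10}, {-21/2, -3/5, 2/57, 4, 53/8, 9}), ProductSet({-88/7, -8/93, 6/5}, Interval(-21/2, -3/5)))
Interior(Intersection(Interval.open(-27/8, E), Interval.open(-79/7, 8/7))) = Interval.open(-27/8, 8/7)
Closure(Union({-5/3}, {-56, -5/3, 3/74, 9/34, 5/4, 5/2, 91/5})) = {-56, -5/3, 3/74, 9/34, 5/4, 5/2, 91/5}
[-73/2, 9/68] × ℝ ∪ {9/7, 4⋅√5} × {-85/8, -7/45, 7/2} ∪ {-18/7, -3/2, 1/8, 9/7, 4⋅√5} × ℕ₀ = ([-73/2, 9/68] × ℝ) ∪ ({9/7, 4⋅√5} × {-85/8, -7/45, 7/2}) ∪ ({-18/7, -3/2, 1/8, 9/7, 4⋅√5} × ℕ₀)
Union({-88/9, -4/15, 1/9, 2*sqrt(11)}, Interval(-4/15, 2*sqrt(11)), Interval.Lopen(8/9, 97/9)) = Union({-88/9}, Interval(-4/15, 97/9))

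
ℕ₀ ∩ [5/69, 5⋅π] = {1, 2, …, 15}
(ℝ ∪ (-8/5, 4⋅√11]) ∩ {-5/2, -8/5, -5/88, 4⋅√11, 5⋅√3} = {-5/2, -8/5, -5/88, 4⋅√11, 5⋅√3}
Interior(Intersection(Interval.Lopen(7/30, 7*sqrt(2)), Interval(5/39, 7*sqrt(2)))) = Interval.open(7/30, 7*sqrt(2))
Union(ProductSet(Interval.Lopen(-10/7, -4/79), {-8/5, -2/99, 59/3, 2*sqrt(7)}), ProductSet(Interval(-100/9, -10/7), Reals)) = Union(ProductSet(Interval(-100/9, -10/7), Reals), ProductSet(Interval.Lopen(-10/7, -4/79), {-8/5, -2/99, 59/3, 2*sqrt(7)}))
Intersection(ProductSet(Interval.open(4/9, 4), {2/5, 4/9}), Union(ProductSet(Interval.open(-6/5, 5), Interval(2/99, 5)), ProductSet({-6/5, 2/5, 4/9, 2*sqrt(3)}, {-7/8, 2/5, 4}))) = ProductSet(Interval.open(4/9, 4), {2/5, 4/9})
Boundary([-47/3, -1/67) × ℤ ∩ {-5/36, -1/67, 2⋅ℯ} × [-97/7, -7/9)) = {-5/36} × {-13, -12, …, -1}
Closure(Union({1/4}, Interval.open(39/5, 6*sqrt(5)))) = Union({1/4}, Interval(39/5, 6*sqrt(5)))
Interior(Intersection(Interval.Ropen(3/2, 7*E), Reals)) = Interval.open(3/2, 7*E)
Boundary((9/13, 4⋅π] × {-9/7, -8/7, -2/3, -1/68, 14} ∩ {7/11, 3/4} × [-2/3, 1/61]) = {3/4} × {-2/3, -1/68}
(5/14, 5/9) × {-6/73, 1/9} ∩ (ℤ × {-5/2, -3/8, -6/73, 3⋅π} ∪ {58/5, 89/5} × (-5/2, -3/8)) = ∅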